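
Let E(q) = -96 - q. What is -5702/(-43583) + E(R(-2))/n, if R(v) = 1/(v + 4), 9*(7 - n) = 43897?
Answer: 575586607/3820834444 ≈ 0.15064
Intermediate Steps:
n = -43834/9 (n = 7 - ⅑*43897 = 7 - 43897/9 = -43834/9 ≈ -4870.4)
R(v) = 1/(4 + v)
-5702/(-43583) + E(R(-2))/n = -5702/(-43583) + (-96 - 1/(4 - 2))/(-43834/9) = -5702*(-1/43583) + (-96 - 1/2)*(-9/43834) = 5702/43583 + (-96 - 1*½)*(-9/43834) = 5702/43583 + (-96 - ½)*(-9/43834) = 5702/43583 - 193/2*(-9/43834) = 5702/43583 + 1737/87668 = 575586607/3820834444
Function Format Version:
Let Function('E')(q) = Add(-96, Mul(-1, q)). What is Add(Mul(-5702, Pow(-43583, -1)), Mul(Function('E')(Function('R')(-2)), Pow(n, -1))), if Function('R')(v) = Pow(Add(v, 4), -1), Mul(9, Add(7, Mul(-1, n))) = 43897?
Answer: Rational(575586607, 3820834444) ≈ 0.15064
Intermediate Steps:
n = Rational(-43834, 9) (n = Add(7, Mul(Rational(-1, 9), 43897)) = Add(7, Rational(-43897, 9)) = Rational(-43834, 9) ≈ -4870.4)
Function('R')(v) = Pow(Add(4, v), -1)
Add(Mul(-5702, Pow(-43583, -1)), Mul(Function('E')(Function('R')(-2)), Pow(n, -1))) = Add(Mul(-5702, Pow(-43583, -1)), Mul(Add(-96, Mul(-1, Pow(Add(4, -2), -1))), Pow(Rational(-43834, 9), -1))) = Add(Mul(-5702, Rational(-1, 43583)), Mul(Add(-96, Mul(-1, Pow(2, -1))), Rational(-9, 43834))) = Add(Rational(5702, 43583), Mul(Add(-96, Mul(-1, Rational(1, 2))), Rational(-9, 43834))) = Add(Rational(5702, 43583), Mul(Add(-96, Rational(-1, 2)), Rational(-9, 43834))) = Add(Rational(5702, 43583), Mul(Rational(-193, 2), Rational(-9, 43834))) = Add(Rational(5702, 43583), Rational(1737, 87668)) = Rational(575586607, 3820834444)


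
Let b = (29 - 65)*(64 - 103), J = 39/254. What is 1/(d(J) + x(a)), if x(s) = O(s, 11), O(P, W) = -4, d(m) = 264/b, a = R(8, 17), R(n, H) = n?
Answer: -117/446 ≈ -0.26233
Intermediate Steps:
J = 39/254 (J = 39*(1/254) = 39/254 ≈ 0.15354)
b = 1404 (b = -36*(-39) = 1404)
a = 8
d(m) = 22/117 (d(m) = 264/1404 = 264*(1/1404) = 22/117)
x(s) = -4
1/(d(J) + x(a)) = 1/(22/117 - 4) = 1/(-446/117) = -117/446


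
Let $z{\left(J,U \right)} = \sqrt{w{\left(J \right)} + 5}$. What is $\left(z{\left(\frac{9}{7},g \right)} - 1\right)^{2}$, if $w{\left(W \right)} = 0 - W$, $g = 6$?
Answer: $\frac{\left(7 - \sqrt{182}\right)^{2}}{49} \approx 0.85979$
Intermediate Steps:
$w{\left(W \right)} = - W$
$z{\left(J,U \right)} = \sqrt{5 - J}$ ($z{\left(J,U \right)} = \sqrt{- J + 5} = \sqrt{5 - J}$)
$\left(z{\left(\frac{9}{7},g \right)} - 1\right)^{2} = \left(\sqrt{5 - \frac{9}{7}} - 1\right)^{2} = \left(\sqrt{\frac{26}{7}} - 1\right)^{2} = \left(\frac{\sqrt{182}}{7} - 1\right)^{2} = \left(-1 + \frac{\sqrt{182}}{7}\right)^{2}$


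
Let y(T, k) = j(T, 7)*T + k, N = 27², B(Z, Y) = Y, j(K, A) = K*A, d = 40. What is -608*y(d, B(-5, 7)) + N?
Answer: -6813127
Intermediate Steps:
j(K, A) = A*K
N = 729
y(T, k) = k + 7*T² (y(T, k) = (7*T)*T + k = 7*T² + k = k + 7*T²)
-608*y(d, B(-5, 7)) + N = -608*(7 + 7*40²) + 729 = -608*(7 + 7*1600) + 729 = -608*(7 + 11200) + 729 = -608*11207 + 729 = -6813856 + 729 = -6813127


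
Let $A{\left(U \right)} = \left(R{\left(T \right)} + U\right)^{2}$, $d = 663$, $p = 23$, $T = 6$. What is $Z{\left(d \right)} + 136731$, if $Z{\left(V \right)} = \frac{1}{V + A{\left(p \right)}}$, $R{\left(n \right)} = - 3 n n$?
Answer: $\frac{1078534129}{7888} \approx 1.3673 \cdot 10^{5}$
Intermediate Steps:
$R{\left(n \right)} = - 3 n^{2}$
$A{\left(U \right)} = \left(-108 + U\right)^{2}$ ($A{\left(U \right)} = \left(- 3 \cdot 6^{2} + U\right)^{2} = \left(\left(-3\right) 36 + U\right)^{2} = \left(-108 + U\right)^{2}$)
$Z{\left(V \right)} = \frac{1}{7225 + V}$ ($Z{\left(V \right)} = \frac{1}{V + \left(-108 + 23\right)^{2}} = \frac{1}{V + \left(-85\right)^{2}} = \frac{1}{V + 7225} = \frac{1}{7225 + V}$)
$Z{\left(d \right)} + 136731 = \frac{1}{7225 + 663} + 136731 = \frac{1}{7888} + 136731 = \frac{1078534129}{7888}$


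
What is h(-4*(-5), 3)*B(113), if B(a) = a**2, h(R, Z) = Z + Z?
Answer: 76614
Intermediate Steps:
h(R, Z) = 2*Z
h(-4*(-5), 3)*B(113) = (2*3)*113**2 = 6*12769 = 76614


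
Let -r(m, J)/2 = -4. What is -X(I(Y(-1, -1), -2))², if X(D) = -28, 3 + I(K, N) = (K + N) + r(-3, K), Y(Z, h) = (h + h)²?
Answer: -784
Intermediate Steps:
Y(Z, h) = 4*h² (Y(Z, h) = (2*h)² = 4*h²)
r(m, J) = 8 (r(m, J) = -2*(-4) = 8)
I(K, N) = 5 + K + N (I(K, N) = -3 + ((K + N) + 8) = -3 + (8 + K + N) = 5 + K + N)
-X(I(Y(-1, -1), -2))² = -1*(-28)² = -1*784 = -784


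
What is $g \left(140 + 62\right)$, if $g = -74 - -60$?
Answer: $-2828$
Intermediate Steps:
$g = -14$ ($g = -74 + 60 = -14$)
$g \left(140 + 62\right) = - 14 \left(140 + 62\right) = \left(-14\right) 202 = -2828$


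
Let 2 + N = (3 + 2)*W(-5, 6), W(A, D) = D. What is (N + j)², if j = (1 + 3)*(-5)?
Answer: 64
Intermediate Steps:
j = -20 (j = 4*(-5) = -20)
N = 28 (N = -2 + (3 + 2)*6 = -2 + 5*6 = -2 + 30 = 28)
(N + j)² = (28 - 20)² = 8² = 64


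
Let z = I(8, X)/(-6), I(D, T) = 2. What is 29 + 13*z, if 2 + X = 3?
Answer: 74/3 ≈ 24.667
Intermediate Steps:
X = 1 (X = -2 + 3 = 1)
z = -⅓ (z = 2/(-6) = 2*(-⅙) = -⅓ ≈ -0.33333)
29 + 13*z = 29 + 13*(-⅓) = 29 - 13/3 = 74/3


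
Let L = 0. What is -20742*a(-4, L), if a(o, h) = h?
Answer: 0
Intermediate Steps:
-20742*a(-4, L) = -20742*0 = 0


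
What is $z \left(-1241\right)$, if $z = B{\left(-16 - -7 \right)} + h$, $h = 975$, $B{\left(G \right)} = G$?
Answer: $-1198806$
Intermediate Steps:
$z = 966$ ($z = \left(-16 - -7\right) + 975 = \left(-16 + 7\right) + 975 = -9 + 975 = 966$)
$z \left(-1241\right) = 966 \left(-1241\right) = -1198806$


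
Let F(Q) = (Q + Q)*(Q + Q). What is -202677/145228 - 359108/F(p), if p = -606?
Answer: -5466776558/3333309363 ≈ -1.6400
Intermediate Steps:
F(Q) = 4*Q² (F(Q) = (2*Q)*(2*Q) = 4*Q²)
-202677/145228 - 359108/F(p) = -202677/145228 - 359108/(4*(-606)²) = -202677*1/145228 - 359108/(4*367236) = -202677/145228 - 359108/1468944 = -202677/145228 - 359108*1/1468944 = -202677/145228 - 89777/367236 = -5466776558/3333309363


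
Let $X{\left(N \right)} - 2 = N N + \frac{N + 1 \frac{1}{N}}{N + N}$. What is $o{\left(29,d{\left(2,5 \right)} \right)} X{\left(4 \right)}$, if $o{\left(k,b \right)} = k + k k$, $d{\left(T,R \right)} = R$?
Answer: $\frac{257955}{16} \approx 16122.0$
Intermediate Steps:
$X{\left(N \right)} = 2 + N^{2} + \frac{N + \frac{1}{N}}{2 N}$ ($X{\left(N \right)} = 2 + \left(N N + \frac{N + 1 \frac{1}{N}}{N + N}\right) = 2 + \left(N^{2} + \frac{N + \frac{1}{N}}{2 N}\right) = 2 + N^{2} + \frac{N + \frac{1}{N}}{2 N}$)
$o{\left(k,b \right)} = k + k^{2}$
$o{\left(29,d{\left(2,5 \right)} \right)} X{\left(4 \right)} = 29 \left(1 + 29\right) \left(\frac{5}{2} + 4^{2} + \frac{1}{2 \cdot 16}\right) = 29 \cdot 30 \left(\frac{5}{2} + 16 + \frac{1}{2} \cdot \frac{1}{16}\right) = 870 \left(\frac{5}{2} + 16 + \frac{1}{32}\right) = 870 \cdot \frac{593}{32} = \frac{257955}{16}$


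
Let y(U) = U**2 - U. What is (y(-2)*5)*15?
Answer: 450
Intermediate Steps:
(y(-2)*5)*15 = (-2*(-1 - 2)*5)*15 = (-2*(-3)*5)*15 = (6*5)*15 = 30*15 = 450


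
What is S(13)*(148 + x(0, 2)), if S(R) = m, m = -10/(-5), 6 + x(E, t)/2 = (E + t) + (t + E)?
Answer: 288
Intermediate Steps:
x(E, t) = -12 + 4*E + 4*t (x(E, t) = -12 + 2*((E + t) + (t + E)) = -12 + 2*((E + t) + (E + t)) = -12 + 2*(2*E + 2*t) = -12 + (4*E + 4*t) = -12 + 4*E + 4*t)
m = 2 (m = -10*(-⅕) = 2)
S(R) = 2
S(13)*(148 + x(0, 2)) = 2*(148 + (-12 + 4*0 + 4*2)) = 2*(148 + (-12 + 0 + 8)) = 2*(148 - 4) = 2*144 = 288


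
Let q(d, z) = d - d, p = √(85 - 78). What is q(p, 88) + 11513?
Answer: 11513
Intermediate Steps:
p = √7 ≈ 2.6458
q(d, z) = 0
q(p, 88) + 11513 = 0 + 11513 = 11513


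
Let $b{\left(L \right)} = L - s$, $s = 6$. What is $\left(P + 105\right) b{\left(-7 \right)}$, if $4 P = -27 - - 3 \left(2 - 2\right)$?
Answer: $- \frac{5109}{4} \approx -1277.3$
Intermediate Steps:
$b{\left(L \right)} = -6 + L$ ($b{\left(L \right)} = L - 6 = -6 + L$)
$P = - \frac{27}{4}$ ($P = \frac{-27 - - 3 \left(2 - 2\right)}{4} = \frac{-27 - \left(-3\right) 0}{4} = \frac{-27 - 0}{4} = \frac{-27 + 0}{4} = \frac{1}{4} \left(-27\right) = - \frac{27}{4} \approx -6.75$)
$\left(P + 105\right) b{\left(-7 \right)} = \left(- \frac{27}{4} + 105\right) \left(-6 - 7\right) = \frac{393}{4} \left(-13\right) = - \frac{5109}{4}$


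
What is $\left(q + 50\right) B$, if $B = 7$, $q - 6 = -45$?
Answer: $77$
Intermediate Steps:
$q = -39$ ($q = 6 - 45 = -39$)
$\left(q + 50\right) B = \left(-39 + 50\right) 7 = 11 \cdot 7 = 77$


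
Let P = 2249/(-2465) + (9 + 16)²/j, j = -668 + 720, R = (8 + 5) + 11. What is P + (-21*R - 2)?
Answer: -63435403/128180 ≈ -494.89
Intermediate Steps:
R = 24 (R = 13 + 11 = 24)
j = 52
P = 1423677/128180 (P = 2249/(-2465) + (9 + 16)²/52 = 2249*(-1/2465) + 25²*(1/52) = -2249/2465 + 625*(1/52) = -2249/2465 + 625/52 = 1423677/128180 ≈ 11.107)
P + (-21*R - 2) = 1423677/128180 + (-21*24 - 2) = 1423677/128180 + (-504 - 2) = 1423677/128180 - 506 = -63435403/128180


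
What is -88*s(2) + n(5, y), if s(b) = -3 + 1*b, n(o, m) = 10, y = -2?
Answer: 98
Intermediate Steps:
s(b) = -3 + b
-88*s(2) + n(5, y) = -88*(-3 + 2) + 10 = -88*(-1) + 10 = 88 + 10 = 98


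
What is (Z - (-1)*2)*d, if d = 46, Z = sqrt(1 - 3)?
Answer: 92 + 46*I*sqrt(2) ≈ 92.0 + 65.054*I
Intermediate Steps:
Z = I*sqrt(2) (Z = sqrt(-2) = I*sqrt(2) ≈ 1.4142*I)
(Z - (-1)*2)*d = (I*sqrt(2) - (-1)*2)*46 = (I*sqrt(2) - 1*(-2))*46 = (I*sqrt(2) + 2)*46 = (2 + I*sqrt(2))*46 = 92 + 46*I*sqrt(2)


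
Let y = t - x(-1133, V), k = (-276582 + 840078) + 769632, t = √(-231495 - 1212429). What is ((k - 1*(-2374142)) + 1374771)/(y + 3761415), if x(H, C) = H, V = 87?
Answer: 4780355800117/3539192224057 - 15246123*I*√40109/7078384448114 ≈ 1.3507 - 0.00043137*I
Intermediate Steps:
t = 6*I*√40109 (t = √(-1443924) = 6*I*√40109 ≈ 1201.6*I)
k = 1333128 (k = 563496 + 769632 = 1333128)
y = 1133 + 6*I*√40109 (y = 6*I*√40109 - 1*(-1133) = 6*I*√40109 + 1133 = 1133 + 6*I*√40109 ≈ 1133.0 + 1201.6*I)
((k - 1*(-2374142)) + 1374771)/(y + 3761415) = ((1333128 - 1*(-2374142)) + 1374771)/((1133 + 6*I*√40109) + 3761415) = ((1333128 + 2374142) + 1374771)/(3762548 + 6*I*√40109) = (3707270 + 1374771)/(3762548 + 6*I*√40109) = 5082041/(3762548 + 6*I*√40109)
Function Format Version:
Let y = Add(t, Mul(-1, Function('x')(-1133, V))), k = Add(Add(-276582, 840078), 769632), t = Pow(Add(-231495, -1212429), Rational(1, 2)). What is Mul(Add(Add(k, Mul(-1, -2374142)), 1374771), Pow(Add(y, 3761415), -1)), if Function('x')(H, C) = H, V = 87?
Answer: Add(Rational(4780355800117, 3539192224057), Mul(Rational(-15246123, 7078384448114), I, Pow(40109, Rational(1, 2)))) ≈ Add(1.3507, Mul(-0.00043137, I))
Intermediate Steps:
t = Mul(6, I, Pow(40109, Rational(1, 2))) (t = Pow(-1443924, Rational(1, 2)) = Mul(6, I, Pow(40109, Rational(1, 2))) ≈ Mul(1201.6, I))
k = 1333128 (k = Add(563496, 769632) = 1333128)
y = Add(1133, Mul(6, I, Pow(40109, Rational(1, 2)))) (y = Add(Mul(6, I, Pow(40109, Rational(1, 2))), Mul(-1, -1133)) = Add(Mul(6, I, Pow(40109, Rational(1, 2))), 1133) = Add(1133, Mul(6, I, Pow(40109, Rational(1, 2)))) ≈ Add(1133.0, Mul(1201.6, I)))
Mul(Add(Add(k, Mul(-1, -2374142)), 1374771), Pow(Add(y, 3761415), -1)) = Mul(Add(Add(1333128, Mul(-1, -2374142)), 1374771), Pow(Add(Add(1133, Mul(6, I, Pow(40109, Rational(1, 2)))), 3761415), -1)) = Mul(Add(Add(1333128, 2374142), 1374771), Pow(Add(3762548, Mul(6, I, Pow(40109, Rational(1, 2)))), -1)) = Mul(Add(3707270, 1374771), Pow(Add(3762548, Mul(6, I, Pow(40109, Rational(1, 2)))), -1)) = Mul(5082041, Pow(Add(3762548, Mul(6, I, Pow(40109, Rational(1, 2)))), -1))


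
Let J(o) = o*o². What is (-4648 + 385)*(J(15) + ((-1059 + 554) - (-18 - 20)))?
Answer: -12396804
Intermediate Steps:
J(o) = o³
(-4648 + 385)*(J(15) + ((-1059 + 554) - (-18 - 20))) = (-4648 + 385)*(15³ + ((-1059 + 554) - (-18 - 20))) = -4263*(3375 + (-505 - 1*(-38))) = -4263*(3375 + (-505 + 38)) = -4263*(3375 - 467) = -4263*2908 = -12396804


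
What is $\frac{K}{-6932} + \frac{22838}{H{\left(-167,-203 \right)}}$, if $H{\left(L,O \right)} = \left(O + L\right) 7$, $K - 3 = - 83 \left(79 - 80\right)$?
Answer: $- \frac{39633939}{4488470} \approx -8.8302$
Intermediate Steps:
$K = 86$ ($K = 3 - 83 \left(79 - 80\right) = 3 - -83 = 3 + 83 = 86$)
$H{\left(L,O \right)} = 7 L + 7 O$ ($H{\left(L,O \right)} = \left(L + O\right) 7 = 7 L + 7 O$)
$\frac{K}{-6932} + \frac{22838}{H{\left(-167,-203 \right)}} = \frac{86}{-6932} + \frac{22838}{7 \left(-167\right) + 7 \left(-203\right)} = 86 \left(- \frac{1}{6932}\right) + \frac{22838}{-1169 - 1421} = - \frac{43}{3466} + \frac{22838}{-2590} = - \frac{43}{3466} + 22838 \left(- \frac{1}{2590}\right) = - \frac{43}{3466} - \frac{11419}{1295} = - \frac{39633939}{4488470}$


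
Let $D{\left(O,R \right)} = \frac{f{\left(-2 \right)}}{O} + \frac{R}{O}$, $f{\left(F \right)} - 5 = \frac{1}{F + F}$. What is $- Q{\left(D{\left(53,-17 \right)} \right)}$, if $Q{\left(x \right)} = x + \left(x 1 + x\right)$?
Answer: $\frac{147}{212} \approx 0.6934$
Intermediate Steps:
$f{\left(F \right)} = 5 + \frac{1}{2 F}$ ($f{\left(F \right)} = 5 + \frac{1}{F + F} = 5 + \frac{1}{2 F}$)
$D{\left(O,R \right)} = \frac{19}{4 O} + \frac{R}{O}$ ($D{\left(O,R \right)} = \frac{5 + \frac{1}{2 \left(-2\right)}}{O} + \frac{R}{O} = \frac{5 + \frac{1}{2} \left(- \frac{1}{2}\right)}{O} + \frac{R}{O} = \frac{5 - \frac{1}{4}}{O} + \frac{R}{O} = \frac{19}{4 O} + \frac{R}{O}$)
$Q{\left(x \right)} = 3 x$ ($Q{\left(x \right)} = x + \left(x + x\right) = x + 2 x = 3 x$)
$- Q{\left(D{\left(53,-17 \right)} \right)} = - 3 \frac{\frac{19}{4} - 17}{53} = - 3 \cdot \frac{1}{53} \left(- \frac{49}{4}\right) = - \frac{3 \left(-49\right)}{212} = \left(-1\right) \left(- \frac{147}{212}\right) = \frac{147}{212}$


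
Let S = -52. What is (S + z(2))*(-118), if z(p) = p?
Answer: 5900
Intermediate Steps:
(S + z(2))*(-118) = (-52 + 2)*(-118) = -50*(-118) = 5900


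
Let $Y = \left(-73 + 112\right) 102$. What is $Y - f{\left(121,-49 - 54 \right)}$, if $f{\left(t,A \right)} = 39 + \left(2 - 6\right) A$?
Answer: $3527$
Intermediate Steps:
$f{\left(t,A \right)} = 39 - 4 A$ ($f{\left(t,A \right)} = 39 + \left(2 - 6\right) A = 39 - 4 A$)
$Y = 3978$ ($Y = 39 \cdot 102 = 3978$)
$Y - f{\left(121,-49 - 54 \right)} = 3978 - \left(39 - 4 \left(-49 - 54\right)\right) = 3978 - \left(39 - -412\right) = 3978 - \left(39 + 412\right) = 3978 - 451 = 3527$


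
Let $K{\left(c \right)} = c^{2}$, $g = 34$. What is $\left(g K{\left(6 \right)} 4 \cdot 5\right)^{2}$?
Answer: $599270400$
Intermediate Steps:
$\left(g K{\left(6 \right)} 4 \cdot 5\right)^{2} = \left(34 \cdot 6^{2} \cdot 4 \cdot 5\right)^{2} = \left(34 \cdot 36 \cdot 4 \cdot 5\right)^{2} = \left(34 \cdot 144 \cdot 5\right)^{2} = \left(34 \cdot 720\right)^{2} = 24480^{2} = 599270400$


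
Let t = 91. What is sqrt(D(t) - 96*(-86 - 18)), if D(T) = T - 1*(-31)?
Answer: sqrt(10106) ≈ 100.53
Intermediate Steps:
D(T) = 31 + T (D(T) = T + 31 = 31 + T)
sqrt(D(t) - 96*(-86 - 18)) = sqrt((31 + 91) - 96*(-86 - 18)) = sqrt(122 - 96*(-104)) = sqrt(122 + 9984) = sqrt(10106)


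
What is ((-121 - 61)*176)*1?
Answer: -32032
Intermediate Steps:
((-121 - 61)*176)*1 = -182*176*1 = -32032*1 = -32032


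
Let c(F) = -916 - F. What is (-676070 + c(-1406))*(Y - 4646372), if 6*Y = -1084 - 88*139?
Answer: 9421485998920/3 ≈ 3.1405e+12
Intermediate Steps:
Y = -6658/3 (Y = (-1084 - 88*139)/6 = (-1084 - 12232)/6 = (⅙)*(-13316) = -6658/3 ≈ -2219.3)
(-676070 + c(-1406))*(Y - 4646372) = (-676070 + (-916 - 1*(-1406)))*(-6658/3 - 4646372) = (-676070 + (-916 + 1406))*(-13945774/3) = (-676070 + 490)*(-13945774/3) = -675580*(-13945774/3) = 9421485998920/3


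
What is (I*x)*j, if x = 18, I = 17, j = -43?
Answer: -13158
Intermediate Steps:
(I*x)*j = (17*18)*(-43) = 306*(-43) = -13158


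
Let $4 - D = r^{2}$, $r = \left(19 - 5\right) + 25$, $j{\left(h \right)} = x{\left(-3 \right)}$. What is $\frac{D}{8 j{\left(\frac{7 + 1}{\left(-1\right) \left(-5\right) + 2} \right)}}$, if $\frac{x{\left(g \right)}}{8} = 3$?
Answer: $- \frac{1517}{192} \approx -7.901$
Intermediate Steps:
$x{\left(g \right)} = 24$ ($x{\left(g \right)} = 8 \cdot 3 = 24$)
$j{\left(h \right)} = 24$
$r = 39$ ($r = 14 + 25 = 39$)
$D = -1517$ ($D = 4 - 39^{2} = 4 - 1521 = -1517$)
$\frac{D}{8 j{\left(\frac{7 + 1}{\left(-1\right) \left(-5\right) + 2} \right)}} = - \frac{1517}{8 \cdot 24} = - \frac{1517}{192}$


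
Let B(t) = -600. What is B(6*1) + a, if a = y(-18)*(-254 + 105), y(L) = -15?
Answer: 1635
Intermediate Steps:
a = 2235 (a = -15*(-254 + 105) = -15*(-149) = 2235)
B(6*1) + a = -600 + 2235 = 1635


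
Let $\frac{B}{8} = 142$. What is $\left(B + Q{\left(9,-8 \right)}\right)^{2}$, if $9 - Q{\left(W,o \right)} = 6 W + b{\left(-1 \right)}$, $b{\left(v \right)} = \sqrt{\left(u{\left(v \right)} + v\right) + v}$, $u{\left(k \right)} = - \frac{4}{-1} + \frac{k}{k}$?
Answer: $\left(1091 - \sqrt{3}\right)^{2} \approx 1.1865 \cdot 10^{6}$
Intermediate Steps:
$u{\left(k \right)} = 5$ ($u{\left(k \right)} = \left(-4\right) \left(-1\right) + 1 = 4 + 1 = 5$)
$B = 1136$ ($B = 8 \cdot 142 = 1136$)
$b{\left(v \right)} = \sqrt{5 + 2 v}$ ($b{\left(v \right)} = \sqrt{\left(5 + v\right) + v} = \sqrt{5 + 2 v}$)
$Q{\left(W,o \right)} = 9 - \sqrt{3} - 6 W$ ($Q{\left(W,o \right)} = 9 - \left(6 W + \sqrt{5 + 2 \left(-1\right)}\right) = 9 - \left(6 W + \sqrt{5 - 2}\right) = 9 - \left(6 W + \sqrt{3}\right) = 9 - \left(\sqrt{3} + 6 W\right) = 9 - \sqrt{3} - 6 W$)
$\left(B + Q{\left(9,-8 \right)}\right)^{2} = \left(1136 - \left(45 + \sqrt{3}\right)\right)^{2} = \left(1091 - \sqrt{3}\right)^{2}$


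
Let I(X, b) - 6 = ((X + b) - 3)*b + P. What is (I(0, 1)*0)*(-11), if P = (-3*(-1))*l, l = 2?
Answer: 0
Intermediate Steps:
P = 6 (P = -3*(-1)*2 = 3*2 = 6)
I(X, b) = 12 + b*(-3 + X + b) (I(X, b) = 6 + (((X + b) - 3)*b + 6) = 6 + ((-3 + X + b)*b + 6) = 6 + (b*(-3 + X + b) + 6) = 6 + (6 + b*(-3 + X + b)) = 12 + b*(-3 + X + b))
(I(0, 1)*0)*(-11) = ((12 + 1**2 - 3*1 + 0*1)*0)*(-11) = ((12 + 1 - 3 + 0)*0)*(-11) = (10*0)*(-11) = 0*(-11) = 0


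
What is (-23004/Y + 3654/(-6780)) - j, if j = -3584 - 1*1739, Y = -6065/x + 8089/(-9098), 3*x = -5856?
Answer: -112370030308159/22255147730 ≈ -5049.2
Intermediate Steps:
x = -1952 (x = (⅓)*(-5856) = -1952)
Y = 19694821/8879648 (Y = -6065/(-1952) + 8089/(-9098) = -6065*(-1/1952) + 8089*(-1/9098) = 6065/1952 - 8089/9098 = 19694821/8879648 ≈ 2.2180)
j = -5323 (j = -3584 - 1739 = -5323)
(-23004/Y + 3654/(-6780)) - j = (-23004/19694821/8879648 + 3654/(-6780)) - 1*(-5323) = (-23004*8879648/19694821 + 3654*(-1/6780)) + 5323 = (-204267422592/19694821 - 609/1130) + 5323 = -230834181674949/22255147730 + 5323 = -112370030308159/22255147730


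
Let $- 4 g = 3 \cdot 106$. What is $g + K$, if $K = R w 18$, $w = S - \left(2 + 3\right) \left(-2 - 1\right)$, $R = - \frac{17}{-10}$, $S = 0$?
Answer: $\frac{759}{2} \approx 379.5$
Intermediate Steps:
$R = \frac{17}{10}$ ($R = \left(-17\right) \left(- \frac{1}{10}\right) = \frac{17}{10} \approx 1.7$)
$w = 15$ ($w = 0 - \left(2 + 3\right) \left(-2 - 1\right) = 0 - 5 \left(-3\right) = 0 - -15 = 0 + 15 = 15$)
$g = - \frac{159}{2}$ ($g = - \frac{3 \cdot 106}{4} = \left(- \frac{1}{4}\right) 318 = - \frac{159}{2} \approx -79.5$)
$K = 459$ ($K = \frac{17}{10} \cdot 15 \cdot 18 = \frac{51}{2} \cdot 18 = 459$)
$g + K = - \frac{159}{2} + 459 = \frac{759}{2}$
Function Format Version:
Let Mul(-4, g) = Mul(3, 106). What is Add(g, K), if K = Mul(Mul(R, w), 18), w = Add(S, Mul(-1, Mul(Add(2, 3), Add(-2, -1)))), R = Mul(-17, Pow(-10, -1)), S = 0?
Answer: Rational(759, 2) ≈ 379.50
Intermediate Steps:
R = Rational(17, 10) (R = Mul(-17, Rational(-1, 10)) = Rational(17, 10) ≈ 1.7000)
w = 15 (w = Add(0, Mul(-1, Mul(Add(2, 3), Add(-2, -1)))) = Add(0, Mul(-1, Mul(5, -3))) = Add(0, Mul(-1, -15)) = Add(0, 15) = 15)
g = Rational(-159, 2) (g = Mul(Rational(-1, 4), Mul(3, 106)) = Mul(Rational(-1, 4), 318) = Rational(-159, 2) ≈ -79.500)
K = 459 (K = Mul(Mul(Rational(17, 10), 15), 18) = Mul(Rational(51, 2), 18) = 459)
Add(g, K) = Add(Rational(-159, 2), 459) = Rational(759, 2)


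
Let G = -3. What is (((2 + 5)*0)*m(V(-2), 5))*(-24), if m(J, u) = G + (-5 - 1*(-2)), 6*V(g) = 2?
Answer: 0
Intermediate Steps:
V(g) = 1/3 (V(g) = (1/6)*2 = 1/3)
m(J, u) = -6 (m(J, u) = -3 + (-5 - 1*(-2)) = -3 + (-5 + 2) = -3 - 3 = -6)
(((2 + 5)*0)*m(V(-2), 5))*(-24) = (((2 + 5)*0)*(-6))*(-24) = ((7*0)*(-6))*(-24) = (0*(-6))*(-24) = 0*(-24) = 0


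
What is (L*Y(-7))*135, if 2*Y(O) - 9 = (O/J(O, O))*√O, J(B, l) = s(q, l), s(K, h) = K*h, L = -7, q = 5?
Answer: -8505/2 - 189*I*√7/2 ≈ -4252.5 - 250.02*I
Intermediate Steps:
J(B, l) = 5*l
Y(O) = 9/2 + √O/10 (Y(O) = 9/2 + ((O/((5*O)))*√O)/2 = 9/2 + ((O*(1/(5*O)))*√O)/2 = 9/2 + (√O/5)/2 = 9/2 + √O/10)
(L*Y(-7))*135 = -7*(9/2 + √(-7)/10)*135 = -7*(9/2 + (I*√7)/10)*135 = -7*(9/2 + I*√7/10)*135 = (-63/2 - 7*I*√7/10)*135 = -8505/2 - 189*I*√7/2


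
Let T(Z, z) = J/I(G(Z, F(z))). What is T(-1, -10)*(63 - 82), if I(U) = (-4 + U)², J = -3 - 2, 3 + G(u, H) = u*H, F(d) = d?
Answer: 95/9 ≈ 10.556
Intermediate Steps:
G(u, H) = -3 + H*u (G(u, H) = -3 + u*H = -3 + H*u)
J = -5
T(Z, z) = -5/(-7 + Z*z)² (T(Z, z) = -5/(-4 + (-3 + z*Z))² = -5/(-4 + (-3 + Z*z))² = -5/(-7 + Z*z)²)
T(-1, -10)*(63 - 82) = (-5/(-7 - 1*(-10))²)*(63 - 82) = -5/(-7 + 10)²*(-19) = -5/3²*(-19) = -5*⅑*(-19) = -5/9*(-19) = 95/9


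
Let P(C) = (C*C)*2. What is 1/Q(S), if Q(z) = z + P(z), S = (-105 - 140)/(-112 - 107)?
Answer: 47961/173705 ≈ 0.27611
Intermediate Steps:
P(C) = 2*C² (P(C) = C²*2 = 2*C²)
S = 245/219 (S = -245/(-219) = -245*(-1/219) = 245/219 ≈ 1.1187)
Q(z) = z + 2*z²
1/Q(S) = 1/(245*(1 + 2*(245/219))/219) = 1/(245*(1 + 490/219)/219) = 1/((245/219)*(709/219)) = 1/(173705/47961) = 47961/173705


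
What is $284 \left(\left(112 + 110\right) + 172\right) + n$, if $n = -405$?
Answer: $111491$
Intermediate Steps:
$284 \left(\left(112 + 110\right) + 172\right) + n = 284 \left(\left(112 + 110\right) + 172\right) - 405 = 284 \left(222 + 172\right) - 405 = 284 \cdot 394 - 405 = 111896 - 405 = 111491$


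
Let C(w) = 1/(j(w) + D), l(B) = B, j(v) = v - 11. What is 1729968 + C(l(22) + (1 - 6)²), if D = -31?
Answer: 8649841/5 ≈ 1.7300e+6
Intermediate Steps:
j(v) = -11 + v
C(w) = 1/(-42 + w) (C(w) = 1/((-11 + w) - 31) = 1/(-42 + w))
1729968 + C(l(22) + (1 - 6)²) = 1729968 + 1/(-42 + (22 + (1 - 6)²)) = 1729968 + 1/(-42 + (22 + (-5)²)) = 1729968 + 1/(-42 + (22 + 25)) = 1729968 + 1/(-42 + 47) = 1729968 + 1/5 = 1729968 + ⅕ = 8649841/5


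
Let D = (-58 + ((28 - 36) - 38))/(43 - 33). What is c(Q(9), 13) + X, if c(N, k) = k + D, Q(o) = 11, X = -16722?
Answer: -83597/5 ≈ -16719.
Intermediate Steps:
D = -52/5 (D = (-58 + (-8 - 38))/10 = (-58 - 46)*(1/10) = -104*1/10 = -52/5 ≈ -10.400)
c(N, k) = -52/5 + k (c(N, k) = k - 52/5 = -52/5 + k)
c(Q(9), 13) + X = (-52/5 + 13) - 16722 = 13/5 - 16722 = -83597/5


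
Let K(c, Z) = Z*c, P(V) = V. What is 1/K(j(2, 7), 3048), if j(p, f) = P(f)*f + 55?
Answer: 1/316992 ≈ 3.1547e-6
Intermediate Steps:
j(p, f) = 55 + f**2 (j(p, f) = f*f + 55 = f**2 + 55 = 55 + f**2)
1/K(j(2, 7), 3048) = 1/(3048*(55 + 7**2)) = 1/(3048*(55 + 49)) = 1/(3048*104) = 1/316992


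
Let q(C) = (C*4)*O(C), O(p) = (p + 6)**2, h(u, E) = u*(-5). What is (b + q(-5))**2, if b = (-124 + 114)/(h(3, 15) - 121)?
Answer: 1836025/4624 ≈ 397.06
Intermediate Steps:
h(u, E) = -5*u
O(p) = (6 + p)**2
q(C) = 4*C*(6 + C)**2 (q(C) = (C*4)*(6 + C)**2 = (4*C)*(6 + C)**2 = 4*C*(6 + C)**2)
b = 5/68 (b = (-124 + 114)/(-5*3 - 121) = -10/(-15 - 121) = -10/(-136) = -10*(-1/136) = 5/68 ≈ 0.073529)
(b + q(-5))**2 = (5/68 + 4*(-5)*(6 - 5)**2)**2 = (5/68 + 4*(-5)*1**2)**2 = (5/68 + 4*(-5)*1)**2 = (5/68 - 20)**2 = (-1355/68)**2 = 1836025/4624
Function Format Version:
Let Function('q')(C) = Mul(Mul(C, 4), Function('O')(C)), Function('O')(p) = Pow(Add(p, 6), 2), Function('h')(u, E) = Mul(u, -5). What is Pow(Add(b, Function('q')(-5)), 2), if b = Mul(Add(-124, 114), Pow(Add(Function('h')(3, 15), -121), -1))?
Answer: Rational(1836025, 4624) ≈ 397.06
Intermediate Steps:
Function('h')(u, E) = Mul(-5, u)
Function('O')(p) = Pow(Add(6, p), 2)
Function('q')(C) = Mul(4, C, Pow(Add(6, C), 2)) (Function('q')(C) = Mul(Mul(C, 4), Pow(Add(6, C), 2)) = Mul(Mul(4, C), Pow(Add(6, C), 2)) = Mul(4, C, Pow(Add(6, C), 2)))
b = Rational(5, 68) (b = Mul(Add(-124, 114), Pow(Add(Mul(-5, 3), -121), -1)) = Mul(-10, Pow(Add(-15, -121), -1)) = Mul(-10, Pow(-136, -1)) = Mul(-10, Rational(-1, 136)) = Rational(5, 68) ≈ 0.073529)
Pow(Add(b, Function('q')(-5)), 2) = Pow(Add(Rational(5, 68), Mul(4, -5, Pow(Add(6, -5), 2))), 2) = Pow(Add(Rational(5, 68), Mul(4, -5, Pow(1, 2))), 2) = Pow(Add(Rational(5, 68), Mul(4, -5, 1)), 2) = Pow(Add(Rational(5, 68), -20), 2) = Pow(Rational(-1355, 68), 2) = Rational(1836025, 4624)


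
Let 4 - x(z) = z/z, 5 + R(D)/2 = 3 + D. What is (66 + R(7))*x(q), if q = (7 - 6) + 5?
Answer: 228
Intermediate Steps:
R(D) = -4 + 2*D (R(D) = -10 + 2*(3 + D) = -10 + (6 + 2*D) = -4 + 2*D)
q = 6 (q = 1 + 5 = 6)
x(z) = 3 (x(z) = 4 - z/z = 4 - 1*1 = 4 - 1 = 3)
(66 + R(7))*x(q) = (66 + (-4 + 2*7))*3 = (66 + (-4 + 14))*3 = (66 + 10)*3 = 76*3 = 228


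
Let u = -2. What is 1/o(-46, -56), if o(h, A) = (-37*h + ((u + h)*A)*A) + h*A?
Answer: -1/146250 ≈ -6.8376e-6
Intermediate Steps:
o(h, A) = -37*h + A*h + A²*(-2 + h) (o(h, A) = (-37*h + ((-2 + h)*A)*A) + h*A = (-37*h + (A*(-2 + h))*A) + A*h = (-37*h + A²*(-2 + h)) + A*h = -37*h + A*h + A²*(-2 + h))
1/o(-46, -56) = 1/(-37*(-46) - 2*(-56)² - 56*(-46) - 46*(-56)²) = 1/(1702 - 2*3136 + 2576 - 46*3136) = 1/(1702 - 6272 + 2576 - 144256) = 1/(-146250) = -1/146250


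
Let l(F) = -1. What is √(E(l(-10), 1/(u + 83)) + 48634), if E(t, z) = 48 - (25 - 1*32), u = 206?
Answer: √48689 ≈ 220.66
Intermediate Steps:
E(t, z) = 55 (E(t, z) = 48 - (25 - 32) = 48 - 1*(-7) = 48 + 7 = 55)
√(E(l(-10), 1/(u + 83)) + 48634) = √(55 + 48634) = √48689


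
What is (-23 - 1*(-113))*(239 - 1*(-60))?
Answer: 26910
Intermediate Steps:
(-23 - 1*(-113))*(239 - 1*(-60)) = (-23 + 113)*(239 + 60) = 90*299 = 26910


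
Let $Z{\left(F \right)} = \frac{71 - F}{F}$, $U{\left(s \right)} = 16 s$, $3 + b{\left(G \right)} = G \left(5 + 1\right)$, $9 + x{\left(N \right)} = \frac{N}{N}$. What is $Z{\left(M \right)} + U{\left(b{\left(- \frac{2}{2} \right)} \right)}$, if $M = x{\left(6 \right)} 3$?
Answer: $- \frac{3551}{24} \approx -147.96$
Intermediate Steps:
$x{\left(N \right)} = -8$ ($x{\left(N \right)} = -9 + \frac{N}{N} = -9 + 1 = -8$)
$b{\left(G \right)} = -3 + 6 G$ ($b{\left(G \right)} = -3 + G \left(5 + 1\right) = -3 + G 6 = -3 + 6 G$)
$M = -24$ ($M = \left(-8\right) 3 = -24$)
$Z{\left(F \right)} = \frac{71 - F}{F}$
$Z{\left(M \right)} + U{\left(b{\left(- \frac{2}{2} \right)} \right)} = \frac{71 - -24}{-24} + 16 \left(-3 + 6 \left(- \frac{2}{2}\right)\right) = - \frac{71 + 24}{24} + 16 \left(-3 + 6 \left(\left(-2\right) \frac{1}{2}\right)\right) = \left(- \frac{1}{24}\right) 95 + 16 \left(-3 + 6 \left(-1\right)\right) = - \frac{95}{24} + 16 \left(-3 - 6\right) = - \frac{95}{24} + 16 \left(-9\right) = - \frac{95}{24} - 144 = - \frac{3551}{24}$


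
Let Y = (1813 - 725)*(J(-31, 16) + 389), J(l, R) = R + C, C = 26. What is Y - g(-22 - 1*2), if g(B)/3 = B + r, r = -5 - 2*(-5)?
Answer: 468985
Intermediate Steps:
r = 5 (r = -5 + 10 = 5)
J(l, R) = 26 + R (J(l, R) = R + 26 = 26 + R)
Y = 468928 (Y = (1813 - 725)*((26 + 16) + 389) = 1088*(42 + 389) = 1088*431 = 468928)
g(B) = 15 + 3*B (g(B) = 3*(B + 5) = 3*(5 + B) = 15 + 3*B)
Y - g(-22 - 1*2) = 468928 - (15 + 3*(-22 - 1*2)) = 468928 - (15 + 3*(-22 - 2)) = 468928 - (15 + 3*(-24)) = 468928 - (15 - 72) = 468928 - 1*(-57) = 468928 + 57 = 468985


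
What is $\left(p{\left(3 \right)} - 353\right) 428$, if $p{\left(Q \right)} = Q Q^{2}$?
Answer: $-139528$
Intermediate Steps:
$p{\left(Q \right)} = Q^{3}$
$\left(p{\left(3 \right)} - 353\right) 428 = \left(3^{3} - 353\right) 428 = \left(27 - 353\right) 428 = \left(-326\right) 428 = -139528$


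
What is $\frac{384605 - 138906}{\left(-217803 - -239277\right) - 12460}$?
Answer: $\frac{245699}{9014} \approx 27.257$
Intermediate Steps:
$\frac{384605 - 138906}{\left(-217803 - -239277\right) - 12460} = \frac{245699}{\left(-217803 + 239277\right) - 12460} = \frac{245699}{21474 - 12460} = \frac{245699}{9014}$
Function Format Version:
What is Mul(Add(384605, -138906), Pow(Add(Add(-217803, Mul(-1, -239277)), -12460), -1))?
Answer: Rational(245699, 9014) ≈ 27.257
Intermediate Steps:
Mul(Add(384605, -138906), Pow(Add(Add(-217803, Mul(-1, -239277)), -12460), -1)) = Mul(245699, Pow(Add(Add(-217803, 239277), -12460), -1)) = Mul(245699, Pow(Add(21474, -12460), -1)) = Mul(245699, Pow(9014, -1)) = Mul(245699, Rational(1, 9014)) = Rational(245699, 9014)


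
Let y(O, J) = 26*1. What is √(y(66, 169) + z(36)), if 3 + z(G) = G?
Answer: √59 ≈ 7.6811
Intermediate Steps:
z(G) = -3 + G
y(O, J) = 26
√(y(66, 169) + z(36)) = √(26 + (-3 + 36)) = √(26 + 33) = √59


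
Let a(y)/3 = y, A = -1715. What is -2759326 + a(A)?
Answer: -2764471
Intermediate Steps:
a(y) = 3*y
-2759326 + a(A) = -2759326 + 3*(-1715) = -2759326 - 5145 = -2764471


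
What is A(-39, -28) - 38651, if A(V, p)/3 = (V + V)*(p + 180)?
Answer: -74219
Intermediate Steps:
A(V, p) = 6*V*(180 + p) (A(V, p) = 3*((V + V)*(p + 180)) = 3*((2*V)*(180 + p)) = 3*(2*V*(180 + p)) = 6*V*(180 + p))
A(-39, -28) - 38651 = 6*(-39)*(180 - 28) - 38651 = 6*(-39)*152 - 38651 = -35568 - 38651 = -74219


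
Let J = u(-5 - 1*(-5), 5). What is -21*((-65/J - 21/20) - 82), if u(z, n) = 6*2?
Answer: 9289/5 ≈ 1857.8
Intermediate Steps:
u(z, n) = 12
J = 12
-21*((-65/J - 21/20) - 82) = -21*((-65/12 - 21/20) - 82) = -21*(-97/15 - 82) = -21*(-1327/15) = 9289/5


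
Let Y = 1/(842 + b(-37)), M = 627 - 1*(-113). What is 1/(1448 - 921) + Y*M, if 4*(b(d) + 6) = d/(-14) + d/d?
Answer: 21885747/24698909 ≈ 0.88610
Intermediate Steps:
M = 740 (M = 627 + 113 = 740)
b(d) = -23/4 - d/56 (b(d) = -6 + (d/(-14) + d/d)/4 = -6 + (d*(-1/14) + 1)/4 = -6 + (-d/14 + 1)/4 = -6 + (1 - d/14)/4 = -6 + (¼ - d/56) = -23/4 - d/56)
Y = 56/46867 (Y = 1/(842 + (-23/4 - 1/56*(-37))) = 1/(842 + (-23/4 + 37/56)) = 1/(842 - 285/56) = 1/(46867/56) = 56/46867 ≈ 0.0011949)
1/(1448 - 921) + Y*M = 1/(1448 - 921) + (56/46867)*740 = 1/527 + 41440/46867 = 21885747/24698909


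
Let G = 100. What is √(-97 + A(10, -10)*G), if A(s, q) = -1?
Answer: I*√197 ≈ 14.036*I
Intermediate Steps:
√(-97 + A(10, -10)*G) = √(-97 - 1*100) = √(-97 - 100) = √(-197) = I*√197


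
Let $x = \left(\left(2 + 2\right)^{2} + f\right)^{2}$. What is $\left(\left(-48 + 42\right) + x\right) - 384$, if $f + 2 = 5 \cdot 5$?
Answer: $1131$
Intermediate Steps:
$f = 23$ ($f = -2 + 5 \cdot 5 = -2 + 25 = 23$)
$x = 1521$ ($x = \left(\left(2 + 2\right)^{2} + 23\right)^{2} = \left(4^{2} + 23\right)^{2} = \left(16 + 23\right)^{2} = 39^{2} = 1521$)
$\left(\left(-48 + 42\right) + x\right) - 384 = \left(\left(-48 + 42\right) + 1521\right) - 384 = \left(-6 + 1521\right) - 384 = 1515 - 384 = 1131$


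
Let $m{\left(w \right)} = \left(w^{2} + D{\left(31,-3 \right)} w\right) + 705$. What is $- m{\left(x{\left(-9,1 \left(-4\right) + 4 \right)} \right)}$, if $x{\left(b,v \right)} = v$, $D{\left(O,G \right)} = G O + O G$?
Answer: $-705$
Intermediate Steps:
$D{\left(O,G \right)} = 2 G O$ ($D{\left(O,G \right)} = G O + G O = 2 G O$)
$m{\left(w \right)} = 705 + w^{2} - 186 w$ ($m{\left(w \right)} = \left(w^{2} + 2 \left(-3\right) 31 w\right) + 705 = \left(w^{2} - 186 w\right) + 705 = 705 + w^{2} - 186 w$)
$- m{\left(x{\left(-9,1 \left(-4\right) + 4 \right)} \right)} = - (705 + \left(1 \left(-4\right) + 4\right)^{2} - 186 \left(1 \left(-4\right) + 4\right)) = - (705 + \left(-4 + 4\right)^{2} - 186 \left(-4 + 4\right)) = - (705 + 0^{2} - 0) = - (705 + 0 + 0) = \left(-1\right) 705 = -705$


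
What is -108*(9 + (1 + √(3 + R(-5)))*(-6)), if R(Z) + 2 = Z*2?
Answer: -324 + 1944*I ≈ -324.0 + 1944.0*I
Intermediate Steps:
R(Z) = -2 + 2*Z (R(Z) = -2 + Z*2 = -2 + 2*Z)
-108*(9 + (1 + √(3 + R(-5)))*(-6)) = -108*(9 + (1 + √(3 + (-2 + 2*(-5))))*(-6)) = -108*(9 + (1 + √(3 + (-2 - 10)))*(-6)) = -108*(9 + (1 + √(3 - 12))*(-6)) = -108*(9 + (1 + √(-9))*(-6)) = -108*(9 + (1 + 3*I)*(-6)) = -108*(9 + (-6 - 18*I)) = -108*(3 - 18*I) = -324 + 1944*I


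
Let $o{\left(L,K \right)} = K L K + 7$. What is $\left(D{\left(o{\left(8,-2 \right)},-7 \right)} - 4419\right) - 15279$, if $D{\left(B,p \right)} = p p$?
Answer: $-19649$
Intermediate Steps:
$o{\left(L,K \right)} = 7 + L K^{2}$ ($o{\left(L,K \right)} = L K^{2} + 7 = 7 + L K^{2}$)
$D{\left(B,p \right)} = p^{2}$
$\left(D{\left(o{\left(8,-2 \right)},-7 \right)} - 4419\right) - 15279 = \left(\left(-7\right)^{2} - 4419\right) - 15279 = \left(49 - 4419\right) - 15279 = -4370 - 15279 = -19649$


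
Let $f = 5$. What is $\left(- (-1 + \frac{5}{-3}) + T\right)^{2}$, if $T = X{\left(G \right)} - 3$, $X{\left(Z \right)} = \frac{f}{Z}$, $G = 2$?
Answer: $\frac{169}{36} \approx 4.6944$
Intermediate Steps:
$X{\left(Z \right)} = \frac{5}{Z}$
$T = - \frac{1}{2}$ ($T = \frac{5}{2} - 3 = - \frac{1}{2} \approx -0.5$)
$\left(- (-1 + \frac{5}{-3}) + T\right)^{2} = \left(- (-1 + \frac{5}{-3}) - \frac{1}{2}\right)^{2} = \left(- (-1 + 5 \left(- \frac{1}{3}\right)) - \frac{1}{2}\right)^{2} = \left(- (-1 - \frac{5}{3}) - \frac{1}{2}\right)^{2} = \left(\left(-1\right) \left(- \frac{8}{3}\right) - \frac{1}{2}\right)^{2} = \left(\frac{8}{3} - \frac{1}{2}\right)^{2} = \left(\frac{13}{6}\right)^{2} = \frac{169}{36}$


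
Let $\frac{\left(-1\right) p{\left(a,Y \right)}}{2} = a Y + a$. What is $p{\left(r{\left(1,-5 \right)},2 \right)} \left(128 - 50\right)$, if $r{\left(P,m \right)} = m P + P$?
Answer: $1872$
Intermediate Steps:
$r{\left(P,m \right)} = P + P m$ ($r{\left(P,m \right)} = P m + P = P + P m$)
$p{\left(a,Y \right)} = - 2 a - 2 Y a$ ($p{\left(a,Y \right)} = - 2 \left(a Y + a\right) = - 2 \left(Y a + a\right) = - 2 \left(a + Y a\right) = - 2 a - 2 Y a$)
$p{\left(r{\left(1,-5 \right)},2 \right)} \left(128 - 50\right) = - 2 \cdot 1 \left(1 - 5\right) \left(1 + 2\right) \left(128 - 50\right) = \left(-2\right) 1 \left(-4\right) 3 \cdot 78 = \left(-2\right) \left(-4\right) 3 \cdot 78 = 24 \cdot 78 = 1872$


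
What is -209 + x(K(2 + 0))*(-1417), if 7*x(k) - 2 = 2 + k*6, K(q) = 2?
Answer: -24135/7 ≈ -3447.9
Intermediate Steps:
x(k) = 4/7 + 6*k/7 (x(k) = 2/7 + (2 + k*6)/7 = 2/7 + (2 + 6*k)/7 = 2/7 + (2/7 + 6*k/7) = 4/7 + 6*k/7)
-209 + x(K(2 + 0))*(-1417) = -209 + (4/7 + (6/7)*2)*(-1417) = -209 + (4/7 + 12/7)*(-1417) = -209 + (16/7)*(-1417) = -209 - 22672/7 = -24135/7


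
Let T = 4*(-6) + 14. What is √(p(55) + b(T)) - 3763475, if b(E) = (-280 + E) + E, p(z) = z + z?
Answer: -3763475 + I*√190 ≈ -3.7635e+6 + 13.784*I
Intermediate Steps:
p(z) = 2*z
T = -10 (T = -24 + 14 = -10)
b(E) = -280 + 2*E
√(p(55) + b(T)) - 3763475 = √(2*55 + (-280 + 2*(-10))) - 3763475 = √(110 + (-280 - 20)) - 3763475 = √(110 - 300) - 3763475 = √(-190) - 3763475 = I*√190 - 3763475 = -3763475 + I*√190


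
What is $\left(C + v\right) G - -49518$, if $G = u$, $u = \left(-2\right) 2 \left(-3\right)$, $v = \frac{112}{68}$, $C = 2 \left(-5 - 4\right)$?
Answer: $\frac{838470}{17} \approx 49322.0$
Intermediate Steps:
$C = -18$ ($C = 2 \left(-9\right) = -18$)
$v = \frac{28}{17}$ ($v = 112 \cdot \frac{1}{68} = \frac{28}{17} \approx 1.6471$)
$u = 12$ ($u = \left(-4\right) \left(-3\right) = 12$)
$G = 12$
$\left(C + v\right) G - -49518 = \left(-18 + \frac{28}{17}\right) 12 - -49518 = \left(- \frac{278}{17}\right) 12 + 49518 = - \frac{3336}{17} + 49518 = \frac{838470}{17}$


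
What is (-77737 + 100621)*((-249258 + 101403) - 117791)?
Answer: -6079043064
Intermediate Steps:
(-77737 + 100621)*((-249258 + 101403) - 117791) = 22884*(-147855 - 117791) = 22884*(-265646) = -6079043064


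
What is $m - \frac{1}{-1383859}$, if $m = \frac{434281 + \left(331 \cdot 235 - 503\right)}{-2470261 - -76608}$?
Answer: $- \frac{707928667964}{3312478246927} \approx -0.21372$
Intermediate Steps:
$m = - \frac{511563}{2393653}$ ($m = \frac{434281 + \left(77785 - 503\right)}{-2470261 + 76608} = \frac{434281 + 77282}{-2393653} = 511563 \left(- \frac{1}{2393653}\right) = - \frac{511563}{2393653} \approx -0.21372$)
$m - \frac{1}{-1383859} = - \frac{511563}{2393653} - \frac{1}{-1383859} = - \frac{511563}{2393653} - - \frac{1}{1383859} = - \frac{511563}{2393653} + \frac{1}{1383859} = - \frac{707928667964}{3312478246927}$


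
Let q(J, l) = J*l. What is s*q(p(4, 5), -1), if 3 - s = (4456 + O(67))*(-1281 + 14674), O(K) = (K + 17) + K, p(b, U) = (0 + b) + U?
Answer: 555313932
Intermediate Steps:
p(b, U) = U + b (p(b, U) = b + U = U + b)
O(K) = 17 + 2*K (O(K) = (17 + K) + K = 17 + 2*K)
s = -61701548 (s = 3 - (4456 + (17 + 2*67))*(-1281 + 14674) = 3 - (4456 + (17 + 134))*13393 = 3 - (4456 + 151)*13393 = 3 - 4607*13393 = 3 - 1*61701551 = 3 - 61701551 = -61701548)
s*q(p(4, 5), -1) = -61701548*(5 + 4)*(-1) = -555313932*(-1) = -61701548*(-9) = 555313932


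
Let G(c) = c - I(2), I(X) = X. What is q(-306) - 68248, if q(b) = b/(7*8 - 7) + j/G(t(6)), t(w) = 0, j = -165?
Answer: -6680831/98 ≈ -68172.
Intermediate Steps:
G(c) = -2 + c (G(c) = c - 1*2 = c - 2 = -2 + c)
q(b) = 165/2 + b/49 (q(b) = b/(7*8 - 7) - 165/(-2 + 0) = b/(56 - 7) - 165/(-2) = b/49 - 165*(-½) = b*(1/49) + 165/2 = b/49 + 165/2 = 165/2 + b/49)
q(-306) - 68248 = (165/2 + (1/49)*(-306)) - 68248 = (165/2 - 306/49) - 68248 = 7473/98 - 68248 = -6680831/98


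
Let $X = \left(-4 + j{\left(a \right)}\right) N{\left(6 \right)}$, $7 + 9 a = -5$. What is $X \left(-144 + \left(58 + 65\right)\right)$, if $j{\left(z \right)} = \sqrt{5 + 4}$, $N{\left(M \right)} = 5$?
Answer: $105$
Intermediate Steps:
$a = - \frac{4}{3}$ ($a = - \frac{7}{9} + \frac{1}{9} \left(-5\right) = - \frac{7}{9} - \frac{5}{9} = - \frac{4}{3} \approx -1.3333$)
$j{\left(z \right)} = 3$ ($j{\left(z \right)} = \sqrt{9} = 3$)
$X = -5$ ($X = \left(-4 + 3\right) 5 = \left(-1\right) 5 = -5$)
$X \left(-144 + \left(58 + 65\right)\right) = - 5 \left(-144 + \left(58 + 65\right)\right) = - 5 \left(-144 + 123\right) = \left(-5\right) \left(-21\right) = 105$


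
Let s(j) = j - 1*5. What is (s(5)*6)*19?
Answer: 0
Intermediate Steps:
s(j) = -5 + j (s(j) = j - 5 = -5 + j)
(s(5)*6)*19 = ((-5 + 5)*6)*19 = (0*6)*19 = 0*19 = 0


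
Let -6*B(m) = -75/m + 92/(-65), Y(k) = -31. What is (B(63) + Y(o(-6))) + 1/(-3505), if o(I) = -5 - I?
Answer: -175485071/5741190 ≈ -30.566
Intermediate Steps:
B(m) = 46/195 + 25/(2*m) (B(m) = -(-75/m + 92/(-65))/6 = -(-75/m + 92*(-1/65))/6 = -(-75/m - 92/65)/6 = -(-92/65 - 75/m)/6 = 46/195 + 25/(2*m))
(B(63) + Y(o(-6))) + 1/(-3505) = ((1/390)*(4875 + 92*63)/63 - 31) + 1/(-3505) = ((1/390)*(1/63)*(4875 + 5796) - 31) - 1/3505 = ((1/390)*(1/63)*10671 - 31) - 1/3505 = (3557/8190 - 31) - 1/3505 = -250333/8190 - 1/3505 = -175485071/5741190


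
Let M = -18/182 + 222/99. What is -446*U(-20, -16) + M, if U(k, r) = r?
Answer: 21435845/3003 ≈ 7138.1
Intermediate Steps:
M = 6437/3003 (M = -18*1/182 + 222*(1/99) = -9/91 + 74/33 = 6437/3003 ≈ 2.1435)
-446*U(-20, -16) + M = -446*(-16) + 6437/3003 = 7136 + 6437/3003 = 21435845/3003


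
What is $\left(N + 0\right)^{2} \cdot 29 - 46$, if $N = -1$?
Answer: $-17$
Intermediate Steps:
$\left(N + 0\right)^{2} \cdot 29 - 46 = \left(-1 + 0\right)^{2} \cdot 29 - 46 = \left(-1\right)^{2} \cdot 29 - 46 = 1 \cdot 29 - 46 = 29 - 46 = -17$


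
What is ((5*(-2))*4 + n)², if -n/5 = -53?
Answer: 50625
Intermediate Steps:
n = 265 (n = -5*(-53) = 265)
((5*(-2))*4 + n)² = ((5*(-2))*4 + 265)² = (-10*4 + 265)² = (-40 + 265)² = 225² = 50625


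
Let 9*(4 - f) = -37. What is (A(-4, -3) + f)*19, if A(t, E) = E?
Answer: 874/9 ≈ 97.111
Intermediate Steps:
f = 73/9 (f = 4 - 1/9*(-37) = 4 + 37/9 = 73/9 ≈ 8.1111)
(A(-4, -3) + f)*19 = (-3 + 73/9)*19 = (46/9)*19 = 874/9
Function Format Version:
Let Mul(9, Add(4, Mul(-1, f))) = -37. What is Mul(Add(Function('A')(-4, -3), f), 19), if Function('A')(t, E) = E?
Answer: Rational(874, 9) ≈ 97.111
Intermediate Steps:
f = Rational(73, 9) (f = Add(4, Mul(Rational(-1, 9), -37)) = Add(4, Rational(37, 9)) = Rational(73, 9) ≈ 8.1111)
Mul(Add(Function('A')(-4, -3), f), 19) = Mul(Add(-3, Rational(73, 9)), 19) = Mul(Rational(46, 9), 19) = Rational(874, 9)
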